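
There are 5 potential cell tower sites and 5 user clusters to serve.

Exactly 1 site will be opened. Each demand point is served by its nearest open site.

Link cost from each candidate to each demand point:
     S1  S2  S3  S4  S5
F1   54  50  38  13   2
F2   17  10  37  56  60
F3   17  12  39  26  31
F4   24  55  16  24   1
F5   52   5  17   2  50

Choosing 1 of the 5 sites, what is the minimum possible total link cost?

120

Open {F4}.
  S1→F4 24, S2→F4 55, S3→F4 16, S4→F4 24, S5→F4 1  ⇒ total 120.
Compare {F3}: total 125.
Compare {F5}: total 126.
No size-1 selection does better; minimum is 120.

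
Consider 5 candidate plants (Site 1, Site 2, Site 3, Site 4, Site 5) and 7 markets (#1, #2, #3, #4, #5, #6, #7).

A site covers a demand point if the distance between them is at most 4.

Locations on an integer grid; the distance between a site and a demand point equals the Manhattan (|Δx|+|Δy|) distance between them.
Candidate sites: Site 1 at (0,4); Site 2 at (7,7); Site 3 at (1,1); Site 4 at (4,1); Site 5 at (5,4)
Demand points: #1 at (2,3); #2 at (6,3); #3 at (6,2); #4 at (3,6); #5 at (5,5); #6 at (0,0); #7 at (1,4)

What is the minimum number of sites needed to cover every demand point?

2

Coverage sets (demand points within 4 of each site):
  Site 1: {#1, #6, #7}
  Site 2: {#5}
  Site 3: {#1, #6, #7}
  Site 4: {#1, #2, #3}
  Site 5: {#1, #2, #3, #4, #5, #7}
No single site covers all 7 demand points.
But {Site 1, Site 5} covers everything, so the minimum is 2.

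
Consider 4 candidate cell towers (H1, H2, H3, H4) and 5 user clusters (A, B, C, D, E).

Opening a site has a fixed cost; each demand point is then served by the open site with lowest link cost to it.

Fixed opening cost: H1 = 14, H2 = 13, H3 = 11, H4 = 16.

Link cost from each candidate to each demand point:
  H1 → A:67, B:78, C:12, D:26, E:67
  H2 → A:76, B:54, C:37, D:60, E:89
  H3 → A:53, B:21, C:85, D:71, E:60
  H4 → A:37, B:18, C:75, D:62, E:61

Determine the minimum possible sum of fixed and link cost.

Open {H1, H4}: assign each demand point to its cheapest open site.
  A→H4 37, B→H4 18, C→H1 12, D→H1 26, E→H4 61
  link cost 154, fixed 30 → total 184.
Compare {H1, H3, H4}: link cost 153 + fixed 41 = 194.
Compare {H1, H3}: link cost 172 + fixed 25 = 197.
Compare {H1, H2, H4}: link cost 154 + fixed 43 = 197.
All other subsets cost ≥ 194. Minimum total cost: 184.

184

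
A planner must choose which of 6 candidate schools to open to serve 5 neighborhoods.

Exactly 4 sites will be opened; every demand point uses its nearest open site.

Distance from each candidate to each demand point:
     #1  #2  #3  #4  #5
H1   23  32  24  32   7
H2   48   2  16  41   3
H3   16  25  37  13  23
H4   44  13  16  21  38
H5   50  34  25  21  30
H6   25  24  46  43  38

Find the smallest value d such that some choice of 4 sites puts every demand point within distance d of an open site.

Open {H1, H2, H3, H4}.
  Farthest demand point is #1 at distance 16 (to H3); all others are ≤ 16.
With {H1, H2, H3, H5} the worst case is 16.
With {H1, H2, H3, H6} the worst case is 16.
No size-4 selection achieves below 16.

16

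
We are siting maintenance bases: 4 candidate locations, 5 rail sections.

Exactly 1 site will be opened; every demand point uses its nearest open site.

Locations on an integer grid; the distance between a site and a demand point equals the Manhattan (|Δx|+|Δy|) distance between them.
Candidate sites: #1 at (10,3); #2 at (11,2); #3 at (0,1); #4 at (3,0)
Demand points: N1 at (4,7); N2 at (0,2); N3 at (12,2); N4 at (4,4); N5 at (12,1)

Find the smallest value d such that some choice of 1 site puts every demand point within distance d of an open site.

11

Open {#1}.
  Farthest demand point is N2 at distance 11 (to #1); all others are ≤ 11.
With {#4} the worst case is 11.
With {#2} the worst case is 12.
No size-1 selection achieves below 11.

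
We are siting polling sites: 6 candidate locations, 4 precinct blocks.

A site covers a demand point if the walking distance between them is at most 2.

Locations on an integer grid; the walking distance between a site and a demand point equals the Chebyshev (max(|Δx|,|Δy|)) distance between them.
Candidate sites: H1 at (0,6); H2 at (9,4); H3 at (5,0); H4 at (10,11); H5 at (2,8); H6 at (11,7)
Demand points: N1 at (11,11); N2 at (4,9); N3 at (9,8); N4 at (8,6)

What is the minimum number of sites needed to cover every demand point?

4

Coverage sets (demand points within 2 of each site):
  H1: {}
  H2: {N4}
  H3: {}
  H4: {N1}
  H5: {N2}
  H6: {N3}
No 3 sites suffice: every size-3 union leaves at least one demand point uncovered.
But {H2, H4, H5, H6} covers everything, so the minimum is 4.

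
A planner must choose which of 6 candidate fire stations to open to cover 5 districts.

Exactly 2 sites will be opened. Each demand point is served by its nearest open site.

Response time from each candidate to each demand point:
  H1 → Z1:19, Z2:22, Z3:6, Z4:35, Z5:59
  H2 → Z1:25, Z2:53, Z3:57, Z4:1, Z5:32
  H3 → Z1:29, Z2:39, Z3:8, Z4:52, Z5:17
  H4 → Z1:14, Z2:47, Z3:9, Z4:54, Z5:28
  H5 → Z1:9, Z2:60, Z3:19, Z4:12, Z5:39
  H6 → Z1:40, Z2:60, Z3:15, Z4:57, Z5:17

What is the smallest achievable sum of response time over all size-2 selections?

80

Open {H1, H2}.
  Z1→H1 19, Z2→H1 22, Z3→H1 6, Z4→H2 1, Z5→H2 32  ⇒ total 80.
Compare {H3, H5}: total 85.
Compare {H1, H5}: total 88.
No size-2 selection does better; minimum is 80.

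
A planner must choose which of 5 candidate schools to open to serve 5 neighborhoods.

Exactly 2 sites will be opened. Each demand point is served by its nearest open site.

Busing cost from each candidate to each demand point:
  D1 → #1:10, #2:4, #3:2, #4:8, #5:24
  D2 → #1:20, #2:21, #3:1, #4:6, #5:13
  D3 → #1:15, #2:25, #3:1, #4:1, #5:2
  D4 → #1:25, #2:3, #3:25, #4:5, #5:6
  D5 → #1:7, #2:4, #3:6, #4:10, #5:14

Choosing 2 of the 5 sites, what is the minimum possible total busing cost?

Open {D3, D5}.
  #1→D5 7, #2→D5 4, #3→D3 1, #4→D3 1, #5→D3 2  ⇒ total 15.
Compare {D1, D3}: total 18.
Compare {D3, D4}: total 22.
No size-2 selection does better; minimum is 15.

15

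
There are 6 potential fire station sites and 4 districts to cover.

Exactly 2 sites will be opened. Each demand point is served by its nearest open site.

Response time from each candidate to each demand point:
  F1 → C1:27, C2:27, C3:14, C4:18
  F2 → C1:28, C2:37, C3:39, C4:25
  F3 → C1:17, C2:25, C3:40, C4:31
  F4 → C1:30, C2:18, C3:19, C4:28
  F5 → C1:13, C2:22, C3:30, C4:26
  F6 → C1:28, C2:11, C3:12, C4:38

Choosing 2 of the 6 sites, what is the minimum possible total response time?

62

Open {F5, F6}.
  C1→F5 13, C2→F6 11, C3→F6 12, C4→F5 26  ⇒ total 62.
Compare {F1, F5}: total 67.
Compare {F1, F6}: total 68.
No size-2 selection does better; minimum is 62.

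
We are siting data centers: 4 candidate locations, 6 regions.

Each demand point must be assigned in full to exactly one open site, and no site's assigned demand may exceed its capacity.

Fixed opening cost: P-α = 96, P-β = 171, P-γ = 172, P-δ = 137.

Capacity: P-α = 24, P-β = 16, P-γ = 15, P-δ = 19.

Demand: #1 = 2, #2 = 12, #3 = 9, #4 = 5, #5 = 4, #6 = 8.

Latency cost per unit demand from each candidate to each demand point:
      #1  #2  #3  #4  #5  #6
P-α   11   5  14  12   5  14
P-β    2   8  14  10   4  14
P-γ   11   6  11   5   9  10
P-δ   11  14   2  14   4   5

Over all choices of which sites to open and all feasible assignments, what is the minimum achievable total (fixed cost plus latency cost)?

Open {P-α, P-δ}; cheapest assignment that respects the capacities:
  P-α (cap 24, load 23): #1, #2, #4, #5 — cost 2×11 + 12×5 + 5×12 + 4×5 = 162
  P-δ (cap 19, load 17): #3, #6 — cost 9×2 + 8×5 = 58
  Shipping 220, fixed 233 → total 453.
  Any other capacity-feasible assignment to {P-α, P-δ} ships for at least 220.
Compare {P-α, P-γ, P-δ}: its best feasible assignment gives total 590.
Compare {P-α, P-β, P-δ}: its best feasible assignment gives total 592.
Every other set of open sites that can feasibly serve all demand totals ≥ 590 even under its best assignment. Minimum: 453.

453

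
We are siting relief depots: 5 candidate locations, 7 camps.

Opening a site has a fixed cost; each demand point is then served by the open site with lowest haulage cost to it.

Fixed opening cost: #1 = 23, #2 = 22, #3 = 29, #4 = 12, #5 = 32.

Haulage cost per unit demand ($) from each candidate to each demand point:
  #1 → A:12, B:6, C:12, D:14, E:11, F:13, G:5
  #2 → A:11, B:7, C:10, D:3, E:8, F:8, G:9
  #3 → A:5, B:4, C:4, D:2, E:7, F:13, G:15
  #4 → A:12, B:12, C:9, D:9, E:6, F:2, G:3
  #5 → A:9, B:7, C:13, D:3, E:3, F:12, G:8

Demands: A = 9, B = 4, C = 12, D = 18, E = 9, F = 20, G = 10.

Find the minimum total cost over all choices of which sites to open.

Open {#3, #4}: assign each demand point to its cheapest open site.
  A→#3 9×5=45, B→#3 4×4=16, C→#3 12×4=48, D→#3 18×2=36, E→#4 9×6=54, F→#4 20×2=40, G→#4 10×3=30
  haulage cost 269, fixed 41 → total 310.
Compare {#3, #4, #5}: haulage cost 242 + fixed 73 = 315.
Compare {#2, #3, #4}: haulage cost 269 + fixed 63 = 332.
Compare {#1, #3, #4}: haulage cost 269 + fixed 64 = 333.
All other subsets cost ≥ 315. Minimum total cost: 310.

310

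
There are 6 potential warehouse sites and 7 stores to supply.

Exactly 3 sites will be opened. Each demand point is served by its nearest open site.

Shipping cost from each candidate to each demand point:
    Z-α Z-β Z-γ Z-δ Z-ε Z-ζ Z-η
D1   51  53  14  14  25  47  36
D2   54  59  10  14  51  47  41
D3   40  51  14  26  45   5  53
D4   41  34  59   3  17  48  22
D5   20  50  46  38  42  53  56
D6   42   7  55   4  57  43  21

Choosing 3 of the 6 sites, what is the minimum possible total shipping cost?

107

Open {D3, D4, D6}.
  Z-α→D3 40, Z-β→D6 7, Z-γ→D3 14, Z-δ→D4 3, Z-ε→D4 17, Z-ζ→D3 5, Z-η→D6 21  ⇒ total 107.
Compare {D3, D5, D6}: total 113.
Compare {D3, D4, D5}: total 115.
No size-3 selection does better; minimum is 107.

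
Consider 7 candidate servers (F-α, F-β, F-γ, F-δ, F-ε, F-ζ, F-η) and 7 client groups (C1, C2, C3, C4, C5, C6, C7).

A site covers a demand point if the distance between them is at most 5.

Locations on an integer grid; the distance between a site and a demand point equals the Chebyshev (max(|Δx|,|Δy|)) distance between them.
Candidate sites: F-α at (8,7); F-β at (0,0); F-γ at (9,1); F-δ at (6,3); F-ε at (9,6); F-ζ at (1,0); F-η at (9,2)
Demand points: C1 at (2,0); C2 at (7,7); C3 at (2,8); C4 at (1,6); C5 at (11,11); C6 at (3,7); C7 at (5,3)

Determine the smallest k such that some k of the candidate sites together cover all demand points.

Coverage sets (demand points within 5 of each site):
  F-α: {C2, C5, C6, C7}
  F-β: {C1, C7}
  F-γ: {C7}
  F-δ: {C1, C2, C3, C4, C6, C7}
  F-ε: {C2, C5, C7}
  F-ζ: {C1, C7}
  F-η: {C2, C7}
No single site covers all 7 demand points.
But {F-α, F-δ} covers everything, so the minimum is 2.

2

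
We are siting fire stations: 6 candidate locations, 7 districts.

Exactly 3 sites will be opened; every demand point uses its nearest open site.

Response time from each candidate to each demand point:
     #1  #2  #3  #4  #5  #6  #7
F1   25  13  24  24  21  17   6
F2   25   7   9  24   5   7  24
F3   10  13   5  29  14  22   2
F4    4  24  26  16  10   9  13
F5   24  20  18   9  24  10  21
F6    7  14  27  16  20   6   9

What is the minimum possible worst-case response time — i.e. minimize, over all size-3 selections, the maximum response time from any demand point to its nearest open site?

Open {F2, F5, F6}.
  Farthest demand point is #3 at response time 9 (to F2); all others are ≤ 9.
With {F2, F3, F5} the worst case is 10.
With {F2, F4, F5} the worst case is 13.
No size-3 selection achieves below 9.

9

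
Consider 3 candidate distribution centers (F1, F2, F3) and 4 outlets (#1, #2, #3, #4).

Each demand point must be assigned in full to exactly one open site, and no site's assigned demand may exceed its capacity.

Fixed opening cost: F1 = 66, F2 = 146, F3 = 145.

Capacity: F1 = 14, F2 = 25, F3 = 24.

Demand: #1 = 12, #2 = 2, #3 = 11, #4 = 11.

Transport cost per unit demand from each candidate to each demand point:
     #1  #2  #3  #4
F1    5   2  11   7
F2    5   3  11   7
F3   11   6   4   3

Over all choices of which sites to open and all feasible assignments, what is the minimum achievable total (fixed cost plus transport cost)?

Open {F1, F3}; cheapest assignment that respects the capacities:
  F1 (cap 14, load 14): #1, #2 — cost 12×5 + 2×2 = 64
  F3 (cap 24, load 22): #3, #4 — cost 11×4 + 11×3 = 77
  Shipping 141, fixed 211 → total 352.
  Any other capacity-feasible assignment to {F1, F3} ships for at least 141.
Compare {F2, F3}: its best feasible assignment gives total 434.
Compare {F1, F2}: its best feasible assignment gives total 474.
Every other set of open sites that can feasibly serve all demand totals ≥ 434 even under its best assignment. Minimum: 352.

352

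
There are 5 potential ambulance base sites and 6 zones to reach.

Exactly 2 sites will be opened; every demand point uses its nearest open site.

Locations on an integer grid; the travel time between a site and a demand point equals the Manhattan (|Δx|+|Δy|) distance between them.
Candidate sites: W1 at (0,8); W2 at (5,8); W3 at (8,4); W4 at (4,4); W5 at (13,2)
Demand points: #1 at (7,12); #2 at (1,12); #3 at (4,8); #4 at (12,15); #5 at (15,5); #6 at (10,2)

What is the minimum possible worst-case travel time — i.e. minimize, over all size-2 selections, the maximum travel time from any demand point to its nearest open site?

14

Open {W1, W2}.
  Farthest demand point is #4 at travel time 14 (to W2); all others are ≤ 14.
With {W1, W5} the worst case is 14.
With {W2, W3} the worst case is 14.
No size-2 selection achieves below 14.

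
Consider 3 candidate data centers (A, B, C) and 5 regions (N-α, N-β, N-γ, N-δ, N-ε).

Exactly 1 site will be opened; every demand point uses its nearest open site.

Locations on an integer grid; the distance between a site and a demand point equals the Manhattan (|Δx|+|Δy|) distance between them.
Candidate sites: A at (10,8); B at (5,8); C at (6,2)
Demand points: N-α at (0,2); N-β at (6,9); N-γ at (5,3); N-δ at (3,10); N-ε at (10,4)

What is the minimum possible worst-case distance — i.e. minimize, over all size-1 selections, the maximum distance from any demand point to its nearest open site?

Open {B}.
  Farthest demand point is N-α at distance 11 (to B); all others are ≤ 11.
With {C} the worst case is 11.
With {A} the worst case is 16.
No size-1 selection achieves below 11.

11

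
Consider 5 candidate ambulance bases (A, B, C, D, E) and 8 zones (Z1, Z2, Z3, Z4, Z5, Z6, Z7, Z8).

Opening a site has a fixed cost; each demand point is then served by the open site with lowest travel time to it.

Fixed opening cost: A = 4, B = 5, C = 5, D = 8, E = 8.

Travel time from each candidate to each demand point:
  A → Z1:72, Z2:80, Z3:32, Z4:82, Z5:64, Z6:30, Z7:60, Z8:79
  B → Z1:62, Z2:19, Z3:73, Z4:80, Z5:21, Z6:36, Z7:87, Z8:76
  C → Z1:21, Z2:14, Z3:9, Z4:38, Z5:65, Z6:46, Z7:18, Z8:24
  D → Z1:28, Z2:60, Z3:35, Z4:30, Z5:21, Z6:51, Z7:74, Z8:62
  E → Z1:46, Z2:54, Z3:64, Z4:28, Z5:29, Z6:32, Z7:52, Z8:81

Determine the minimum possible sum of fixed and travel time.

184

Open {A, C, D}: assign each demand point to its cheapest open site.
  Z1→C 21, Z2→C 14, Z3→C 9, Z4→D 30, Z5→D 21, Z6→A 30, Z7→C 18, Z8→C 24
  travel time 167, fixed 17 → total 184.
Compare {B, C, E}: travel time 167 + fixed 18 = 185.
Compare {A, B, C, E}: travel time 165 + fixed 22 = 187.
Compare {C, E}: travel time 175 + fixed 13 = 188.
All other subsets cost ≥ 185. Minimum total cost: 184.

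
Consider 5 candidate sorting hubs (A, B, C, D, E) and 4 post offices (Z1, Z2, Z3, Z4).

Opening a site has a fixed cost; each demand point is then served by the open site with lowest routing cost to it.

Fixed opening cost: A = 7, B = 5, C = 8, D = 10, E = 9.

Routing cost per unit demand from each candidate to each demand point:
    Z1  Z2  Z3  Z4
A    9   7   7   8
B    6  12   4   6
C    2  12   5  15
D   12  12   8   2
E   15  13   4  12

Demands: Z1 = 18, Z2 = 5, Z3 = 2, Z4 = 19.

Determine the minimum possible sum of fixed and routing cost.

144

Open {A, C, D}: assign each demand point to its cheapest open site.
  Z1→C 18×2=36, Z2→A 5×7=35, Z3→C 2×5=10, Z4→D 19×2=38
  routing cost 119, fixed 25 → total 144.
Compare {A, B, C, D}: routing cost 117 + fixed 30 = 147.
Compare {A, C, D, E}: routing cost 117 + fixed 34 = 151.
Compare {A, B, C, D, E}: routing cost 117 + fixed 39 = 156.
All other subsets cost ≥ 147. Minimum total cost: 144.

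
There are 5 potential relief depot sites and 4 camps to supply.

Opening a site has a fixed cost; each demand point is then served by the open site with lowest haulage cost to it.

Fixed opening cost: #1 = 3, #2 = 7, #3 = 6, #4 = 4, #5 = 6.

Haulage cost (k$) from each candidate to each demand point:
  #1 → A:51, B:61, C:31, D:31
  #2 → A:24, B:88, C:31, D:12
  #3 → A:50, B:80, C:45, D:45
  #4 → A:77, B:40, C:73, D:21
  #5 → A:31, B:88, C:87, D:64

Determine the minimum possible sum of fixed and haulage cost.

Open {#2, #4}: assign each demand point to its cheapest open site.
  A→#2 24, B→#4 40, C→#2 31, D→#2 12
  haulage cost 107, fixed 11 → total 118.
Compare {#1, #2, #4}: haulage cost 107 + fixed 14 = 121.
Compare {#2, #3, #4}: haulage cost 107 + fixed 17 = 124.
Compare {#2, #4, #5}: haulage cost 107 + fixed 17 = 124.
All other subsets cost ≥ 121. Minimum total cost: 118.

118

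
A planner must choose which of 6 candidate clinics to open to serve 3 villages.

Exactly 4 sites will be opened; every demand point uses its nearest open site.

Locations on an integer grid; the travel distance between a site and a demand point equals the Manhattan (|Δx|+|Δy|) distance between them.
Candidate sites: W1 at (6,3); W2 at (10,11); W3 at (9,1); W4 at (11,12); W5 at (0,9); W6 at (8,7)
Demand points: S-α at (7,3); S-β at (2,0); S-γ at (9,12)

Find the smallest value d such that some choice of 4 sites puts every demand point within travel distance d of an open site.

7

Open {W1, W2, W3, W4}.
  Farthest demand point is S-β at travel distance 7 (to W1); all others are ≤ 7.
With {W1, W2, W3, W5} the worst case is 7.
With {W1, W2, W3, W6} the worst case is 7.
No size-4 selection achieves below 7.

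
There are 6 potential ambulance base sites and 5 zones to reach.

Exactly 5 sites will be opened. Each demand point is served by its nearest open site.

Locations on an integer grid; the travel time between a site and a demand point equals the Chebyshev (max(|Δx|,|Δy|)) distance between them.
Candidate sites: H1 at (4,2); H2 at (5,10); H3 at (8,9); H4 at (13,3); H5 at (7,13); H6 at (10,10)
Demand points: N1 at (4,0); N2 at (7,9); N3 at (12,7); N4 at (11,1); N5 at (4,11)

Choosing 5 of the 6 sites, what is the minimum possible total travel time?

9

Open {H1, H2, H3, H4, H6}.
  N1→H1 2, N2→H3 1, N3→H6 3, N4→H4 2, N5→H2 1  ⇒ total 9.
Compare {H1, H2, H3, H4, H5}: total 10.
Compare {H1, H2, H4, H5, H6}: total 10.
No size-5 selection does better; minimum is 9.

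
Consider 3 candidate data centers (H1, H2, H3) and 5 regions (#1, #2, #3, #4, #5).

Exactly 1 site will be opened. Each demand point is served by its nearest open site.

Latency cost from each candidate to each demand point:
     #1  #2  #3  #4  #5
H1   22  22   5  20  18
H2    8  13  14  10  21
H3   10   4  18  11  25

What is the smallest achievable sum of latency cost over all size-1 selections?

66

Open {H2}.
  #1→H2 8, #2→H2 13, #3→H2 14, #4→H2 10, #5→H2 21  ⇒ total 66.
Compare {H3}: total 68.
Compare {H1}: total 87.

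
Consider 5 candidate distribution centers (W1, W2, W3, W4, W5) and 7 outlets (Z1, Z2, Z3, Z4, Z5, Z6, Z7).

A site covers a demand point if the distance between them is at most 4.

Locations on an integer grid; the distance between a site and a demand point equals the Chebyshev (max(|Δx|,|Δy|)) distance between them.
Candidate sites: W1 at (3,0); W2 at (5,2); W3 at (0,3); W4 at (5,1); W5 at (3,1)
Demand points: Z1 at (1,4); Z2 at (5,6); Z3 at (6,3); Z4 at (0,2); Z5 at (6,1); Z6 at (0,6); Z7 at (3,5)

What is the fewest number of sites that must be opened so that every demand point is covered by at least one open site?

2

Coverage sets (demand points within 4 of each site):
  W1: {Z1, Z3, Z4, Z5}
  W2: {Z1, Z2, Z3, Z5, Z7}
  W3: {Z1, Z4, Z6, Z7}
  W4: {Z1, Z3, Z5, Z7}
  W5: {Z1, Z3, Z4, Z5, Z7}
No single site covers all 7 demand points.
But {W2, W3} covers everything, so the minimum is 2.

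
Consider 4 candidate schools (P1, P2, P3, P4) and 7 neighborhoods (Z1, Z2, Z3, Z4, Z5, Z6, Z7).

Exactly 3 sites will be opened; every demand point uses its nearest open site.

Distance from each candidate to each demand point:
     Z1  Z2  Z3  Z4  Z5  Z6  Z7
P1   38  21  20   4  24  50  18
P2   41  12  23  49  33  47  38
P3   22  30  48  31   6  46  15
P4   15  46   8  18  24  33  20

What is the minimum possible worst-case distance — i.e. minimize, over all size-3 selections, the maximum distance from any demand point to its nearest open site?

33

Open {P1, P2, P4}.
  Farthest demand point is Z6 at distance 33 (to P4); all others are ≤ 33.
With {P1, P3, P4} the worst case is 33.
With {P2, P3, P4} the worst case is 33.
No size-3 selection achieves below 33.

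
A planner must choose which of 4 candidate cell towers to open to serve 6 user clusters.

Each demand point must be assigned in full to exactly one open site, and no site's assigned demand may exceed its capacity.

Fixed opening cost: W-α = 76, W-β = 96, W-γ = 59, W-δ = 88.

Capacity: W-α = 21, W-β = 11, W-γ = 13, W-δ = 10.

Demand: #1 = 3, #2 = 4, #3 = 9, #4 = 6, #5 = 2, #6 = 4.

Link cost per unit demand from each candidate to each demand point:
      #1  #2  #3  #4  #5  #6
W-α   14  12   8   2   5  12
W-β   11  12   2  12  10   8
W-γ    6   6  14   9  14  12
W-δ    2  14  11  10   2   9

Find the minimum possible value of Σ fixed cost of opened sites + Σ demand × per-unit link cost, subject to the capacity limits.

319

Open {W-α, W-γ}; cheapest assignment that respects the capacities:
  W-α (cap 21, load 21): #3, #4, #5, #6 — cost 9×8 + 6×2 + 2×5 + 4×12 = 142
  W-γ (cap 13, load 7): #1, #2 — cost 3×6 + 4×6 = 42
  Shipping 184, fixed 135 → total 319.
  Any other capacity-feasible assignment to {W-α, W-γ} ships for at least 184.
Compare {W-α, W-δ}: its best feasible assignment gives total 342.
Compare {W-α, W-β}: its best feasible assignment gives total 350.
Every other set of open sites that can feasibly serve all demand totals ≥ 342 even under its best assignment. Minimum: 319.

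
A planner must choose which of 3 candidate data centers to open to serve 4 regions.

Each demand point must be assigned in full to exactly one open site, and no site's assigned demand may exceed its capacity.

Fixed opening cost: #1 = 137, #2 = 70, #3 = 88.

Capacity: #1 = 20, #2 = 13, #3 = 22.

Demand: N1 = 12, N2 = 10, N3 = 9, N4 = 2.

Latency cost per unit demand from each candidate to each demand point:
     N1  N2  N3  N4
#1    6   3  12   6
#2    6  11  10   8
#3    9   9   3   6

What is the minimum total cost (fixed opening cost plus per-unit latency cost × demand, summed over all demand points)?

Open {#2, #3}; cheapest assignment that respects the capacities:
  #2 (cap 13, load 12): N1 — cost 12×6 = 72
  #3 (cap 22, load 21): N2, N3, N4 — cost 10×9 + 9×3 + 2×6 = 129
  Shipping 201, fixed 158 → total 359.
  Any other capacity-feasible assignment to {#2, #3} ships for at least 201.
Compare {#1, #3}: its best feasible assignment gives total 402.
Compare {#1, #2, #3}: its best feasible assignment gives total 436.
Every other set of open sites that can feasibly serve all demand totals ≥ 402 even under its best assignment. Minimum: 359.

359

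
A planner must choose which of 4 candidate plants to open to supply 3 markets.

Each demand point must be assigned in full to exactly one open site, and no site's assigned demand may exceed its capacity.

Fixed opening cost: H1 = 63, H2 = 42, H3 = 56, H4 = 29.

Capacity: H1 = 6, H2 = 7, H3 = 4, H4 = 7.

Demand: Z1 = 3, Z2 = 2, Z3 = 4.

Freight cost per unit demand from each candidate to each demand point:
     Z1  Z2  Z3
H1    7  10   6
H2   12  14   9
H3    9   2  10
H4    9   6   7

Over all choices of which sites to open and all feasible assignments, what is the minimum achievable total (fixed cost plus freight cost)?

144

Open {H3, H4}; cheapest assignment that respects the capacities:
  H3 (cap 4, load 2): Z2 — cost 2×2 = 4
  H4 (cap 7, load 7): Z1, Z3 — cost 3×9 + 4×7 = 55
  Shipping 59, fixed 85 → total 144.
  Any other capacity-feasible assignment to {H3, H4} ships for at least 59.
Compare {H2, H4}: its best feasible assignment gives total 146.
Compare {H1, H4}: its best feasible assignment gives total 153.
Every other set of open sites that can feasibly serve all demand totals ≥ 146 even under its best assignment. Minimum: 144.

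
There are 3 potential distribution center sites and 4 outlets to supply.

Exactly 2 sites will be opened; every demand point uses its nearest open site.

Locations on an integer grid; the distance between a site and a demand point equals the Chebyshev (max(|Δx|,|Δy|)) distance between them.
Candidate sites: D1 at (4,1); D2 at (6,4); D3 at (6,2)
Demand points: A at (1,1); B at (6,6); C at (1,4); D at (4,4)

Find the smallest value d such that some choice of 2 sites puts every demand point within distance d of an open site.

Open {D1, D2}.
  Farthest demand point is A at distance 3 (to D1); all others are ≤ 3.
With {D1, D3} the worst case is 4.
With {D2, D3} the worst case is 5.
No size-2 selection achieves below 3.

3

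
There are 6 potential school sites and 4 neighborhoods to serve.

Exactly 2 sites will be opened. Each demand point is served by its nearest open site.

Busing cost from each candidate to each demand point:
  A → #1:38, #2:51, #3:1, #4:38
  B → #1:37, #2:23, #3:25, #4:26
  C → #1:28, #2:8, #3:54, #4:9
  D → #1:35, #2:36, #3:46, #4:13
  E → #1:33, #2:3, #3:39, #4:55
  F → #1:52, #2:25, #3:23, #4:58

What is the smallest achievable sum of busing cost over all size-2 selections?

46

Open {A, C}.
  #1→C 28, #2→C 8, #3→A 1, #4→C 9  ⇒ total 46.
Compare {C, F}: total 68.
Compare {B, C}: total 70.
No size-2 selection does better; minimum is 46.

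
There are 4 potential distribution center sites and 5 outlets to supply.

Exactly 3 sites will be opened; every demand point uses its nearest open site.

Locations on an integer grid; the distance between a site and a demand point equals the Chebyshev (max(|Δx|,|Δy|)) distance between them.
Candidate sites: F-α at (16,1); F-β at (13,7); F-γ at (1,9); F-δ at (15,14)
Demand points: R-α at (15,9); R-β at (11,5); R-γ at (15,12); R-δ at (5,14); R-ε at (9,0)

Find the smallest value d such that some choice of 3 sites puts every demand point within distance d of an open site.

7

Open {F-α, F-β, F-γ}.
  Farthest demand point is R-ε at distance 7 (to F-α); all others are ≤ 7.
With {F-α, F-γ, F-δ} the worst case is 7.
With {F-β, F-γ, F-δ} the worst case is 7.
No size-3 selection achieves below 7.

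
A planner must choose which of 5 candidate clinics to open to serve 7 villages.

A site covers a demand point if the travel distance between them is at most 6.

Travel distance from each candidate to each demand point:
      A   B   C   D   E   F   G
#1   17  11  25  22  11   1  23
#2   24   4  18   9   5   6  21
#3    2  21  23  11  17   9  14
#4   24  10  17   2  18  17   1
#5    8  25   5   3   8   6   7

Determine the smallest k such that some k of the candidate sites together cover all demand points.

Coverage sets (demand points within 6 of each site):
  #1: {F}
  #2: {B, E, F}
  #3: {A}
  #4: {D, G}
  #5: {C, D, F}
No 3 sites suffice: every size-3 union leaves at least one demand point uncovered.
But {#2, #3, #4, #5} covers everything, so the minimum is 4.

4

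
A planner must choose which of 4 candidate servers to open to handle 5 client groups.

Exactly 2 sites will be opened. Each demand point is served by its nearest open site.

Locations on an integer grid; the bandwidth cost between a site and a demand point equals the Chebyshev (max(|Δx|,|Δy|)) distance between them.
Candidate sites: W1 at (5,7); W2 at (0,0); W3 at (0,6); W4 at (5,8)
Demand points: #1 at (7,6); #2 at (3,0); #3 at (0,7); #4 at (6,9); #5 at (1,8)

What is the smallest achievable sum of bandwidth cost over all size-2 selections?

Open {W3, W4}.
  #1→W4 2, #2→W3 6, #3→W3 1, #4→W4 1, #5→W3 2  ⇒ total 12.
Compare {W1, W3}: total 13.
Compare {W2, W4}: total 15.
No size-2 selection does better; minimum is 12.

12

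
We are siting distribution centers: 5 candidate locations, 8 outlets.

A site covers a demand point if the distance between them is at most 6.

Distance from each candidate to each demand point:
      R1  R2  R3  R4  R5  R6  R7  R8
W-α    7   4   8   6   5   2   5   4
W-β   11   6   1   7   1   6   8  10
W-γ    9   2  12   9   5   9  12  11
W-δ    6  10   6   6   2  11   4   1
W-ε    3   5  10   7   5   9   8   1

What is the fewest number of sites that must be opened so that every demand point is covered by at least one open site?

2

Coverage sets (demand points within 6 of each site):
  W-α: {R2, R4, R5, R6, R7, R8}
  W-β: {R2, R3, R5, R6}
  W-γ: {R2, R5}
  W-δ: {R1, R3, R4, R5, R7, R8}
  W-ε: {R1, R2, R5, R8}
No single site covers all 8 demand points.
But {W-α, W-δ} covers everything, so the minimum is 2.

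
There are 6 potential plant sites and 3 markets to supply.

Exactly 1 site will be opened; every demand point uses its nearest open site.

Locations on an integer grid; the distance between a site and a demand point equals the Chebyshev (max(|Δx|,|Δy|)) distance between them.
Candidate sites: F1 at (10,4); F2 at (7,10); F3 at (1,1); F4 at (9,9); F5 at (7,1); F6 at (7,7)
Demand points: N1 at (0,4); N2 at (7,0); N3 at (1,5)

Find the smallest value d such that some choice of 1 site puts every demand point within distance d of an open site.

6

Open {F3}.
  Farthest demand point is N2 at distance 6 (to F3); all others are ≤ 6.
With {F5} the worst case is 7.
With {F6} the worst case is 7.
No size-1 selection achieves below 6.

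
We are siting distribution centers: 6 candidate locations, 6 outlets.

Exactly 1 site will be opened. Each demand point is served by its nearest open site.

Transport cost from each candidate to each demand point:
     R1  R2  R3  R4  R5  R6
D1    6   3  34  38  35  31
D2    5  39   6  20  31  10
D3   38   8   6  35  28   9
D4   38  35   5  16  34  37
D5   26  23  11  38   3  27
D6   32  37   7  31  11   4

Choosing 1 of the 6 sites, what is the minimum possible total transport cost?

Open {D2}.
  R1→D2 5, R2→D2 39, R3→D2 6, R4→D2 20, R5→D2 31, R6→D2 10  ⇒ total 111.
Compare {D6}: total 122.
Compare {D3}: total 124.
No size-1 selection does better; minimum is 111.

111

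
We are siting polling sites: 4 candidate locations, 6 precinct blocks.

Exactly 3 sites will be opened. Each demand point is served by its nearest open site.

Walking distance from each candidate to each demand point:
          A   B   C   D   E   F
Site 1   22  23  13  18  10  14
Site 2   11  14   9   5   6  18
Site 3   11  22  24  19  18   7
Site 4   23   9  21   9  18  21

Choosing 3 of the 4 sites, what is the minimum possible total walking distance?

47

Open {Site 2, Site 3, Site 4}.
  A→Site 2 11, B→Site 4 9, C→Site 2 9, D→Site 2 5, E→Site 2 6, F→Site 3 7  ⇒ total 47.
Compare {Site 1, Site 2, Site 3}: total 52.
Compare {Site 1, Site 2, Site 4}: total 54.
No size-3 selection does better; minimum is 47.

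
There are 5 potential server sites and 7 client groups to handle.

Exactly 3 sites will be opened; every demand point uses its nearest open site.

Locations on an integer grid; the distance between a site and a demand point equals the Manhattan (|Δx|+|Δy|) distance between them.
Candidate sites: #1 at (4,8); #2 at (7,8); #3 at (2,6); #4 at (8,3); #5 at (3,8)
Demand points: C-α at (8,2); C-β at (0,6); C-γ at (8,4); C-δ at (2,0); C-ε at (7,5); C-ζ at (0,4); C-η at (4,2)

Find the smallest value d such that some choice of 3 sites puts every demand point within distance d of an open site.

6

Open {#1, #3, #4}.
  Farthest demand point is C-δ at distance 6 (to #3); all others are ≤ 6.
With {#2, #3, #4} the worst case is 6.
With {#3, #4, #5} the worst case is 6.
No size-3 selection achieves below 6.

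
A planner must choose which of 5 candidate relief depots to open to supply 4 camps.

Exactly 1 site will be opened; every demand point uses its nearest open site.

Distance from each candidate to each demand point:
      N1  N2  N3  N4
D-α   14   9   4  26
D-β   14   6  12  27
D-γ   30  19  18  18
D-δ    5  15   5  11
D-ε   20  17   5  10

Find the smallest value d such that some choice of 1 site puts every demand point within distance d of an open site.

15

Open {D-δ}.
  Farthest demand point is N2 at distance 15 (to D-δ); all others are ≤ 15.
With {D-ε} the worst case is 20.
With {D-α} the worst case is 26.
No size-1 selection achieves below 15.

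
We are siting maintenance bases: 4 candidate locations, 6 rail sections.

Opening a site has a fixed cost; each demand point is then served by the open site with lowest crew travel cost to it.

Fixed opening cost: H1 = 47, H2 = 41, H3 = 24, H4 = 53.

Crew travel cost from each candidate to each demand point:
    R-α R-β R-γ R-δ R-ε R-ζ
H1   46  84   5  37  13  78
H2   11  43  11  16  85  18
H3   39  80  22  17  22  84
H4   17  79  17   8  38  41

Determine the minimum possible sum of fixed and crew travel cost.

186

Open {H2, H3}: assign each demand point to its cheapest open site.
  R-α→H2 11, R-β→H2 43, R-γ→H2 11, R-δ→H2 16, R-ε→H3 22, R-ζ→H2 18
  crew travel cost 121, fixed 65 → total 186.
Compare {H1, H2}: crew travel cost 106 + fixed 88 = 194.
Compare {H1, H2, H3}: crew travel cost 106 + fixed 112 = 218.
Compare {H2, H4}: crew travel cost 129 + fixed 94 = 223.
All other subsets cost ≥ 194. Minimum total cost: 186.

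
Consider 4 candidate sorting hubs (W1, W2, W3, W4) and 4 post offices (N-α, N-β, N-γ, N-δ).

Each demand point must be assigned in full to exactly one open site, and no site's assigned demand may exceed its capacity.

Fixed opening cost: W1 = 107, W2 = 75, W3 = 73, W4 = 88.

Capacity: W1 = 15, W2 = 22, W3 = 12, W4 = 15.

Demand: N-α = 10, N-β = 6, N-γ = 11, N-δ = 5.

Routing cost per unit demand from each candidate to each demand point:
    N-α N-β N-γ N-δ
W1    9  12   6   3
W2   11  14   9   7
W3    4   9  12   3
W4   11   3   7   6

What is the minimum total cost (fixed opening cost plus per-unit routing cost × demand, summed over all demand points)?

Open {W2, W3}; cheapest assignment that respects the capacities:
  W2 (cap 22, load 22): N-β, N-γ, N-δ — cost 6×14 + 11×9 + 5×7 = 218
  W3 (cap 12, load 10): N-α — cost 10×4 = 40
  Shipping 258, fixed 148 → total 406.
  Any other capacity-feasible assignment to {W2, W3} ships for at least 258.
Compare {W2, W4}: its best feasible assignment gives total 420.
Compare {W1, W3, W4}: its best feasible assignment gives total 422.
Every other set of open sites that can feasibly serve all demand totals ≥ 420 even under its best assignment. Minimum: 406.

406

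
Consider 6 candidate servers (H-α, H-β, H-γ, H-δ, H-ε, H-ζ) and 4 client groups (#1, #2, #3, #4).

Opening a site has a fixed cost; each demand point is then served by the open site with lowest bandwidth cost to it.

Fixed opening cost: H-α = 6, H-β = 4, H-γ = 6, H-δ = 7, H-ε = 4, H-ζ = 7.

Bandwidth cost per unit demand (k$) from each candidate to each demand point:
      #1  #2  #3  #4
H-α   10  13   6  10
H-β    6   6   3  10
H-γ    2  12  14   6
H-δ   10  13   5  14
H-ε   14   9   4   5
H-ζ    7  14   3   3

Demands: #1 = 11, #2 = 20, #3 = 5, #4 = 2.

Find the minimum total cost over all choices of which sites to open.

Open {H-β, H-γ}: assign each demand point to its cheapest open site.
  #1→H-γ 11×2=22, #2→H-β 20×6=120, #3→H-β 5×3=15, #4→H-γ 2×6=12
  bandwidth cost 169, fixed 10 → total 179.
Compare {H-β, H-γ, H-ζ}: bandwidth cost 163 + fixed 17 = 180.
Compare {H-β, H-γ, H-ε}: bandwidth cost 167 + fixed 14 = 181.
Compare {H-β, H-γ, H-ε, H-ζ}: bandwidth cost 163 + fixed 21 = 184.
All other subsets cost ≥ 180. Minimum total cost: 179.

179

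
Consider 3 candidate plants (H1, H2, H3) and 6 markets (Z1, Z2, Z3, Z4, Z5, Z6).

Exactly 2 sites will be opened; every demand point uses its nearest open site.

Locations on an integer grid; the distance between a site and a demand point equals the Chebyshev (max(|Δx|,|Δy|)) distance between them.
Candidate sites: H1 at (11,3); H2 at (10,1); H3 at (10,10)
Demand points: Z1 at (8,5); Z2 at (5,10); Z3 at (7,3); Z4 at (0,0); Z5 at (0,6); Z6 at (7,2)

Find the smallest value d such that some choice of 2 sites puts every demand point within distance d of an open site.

10

Open {H1, H2}.
  Farthest demand point is Z4 at distance 10 (to H2); all others are ≤ 10.
With {H1, H3} the worst case is 10.
With {H2, H3} the worst case is 10.
No size-2 selection achieves below 10.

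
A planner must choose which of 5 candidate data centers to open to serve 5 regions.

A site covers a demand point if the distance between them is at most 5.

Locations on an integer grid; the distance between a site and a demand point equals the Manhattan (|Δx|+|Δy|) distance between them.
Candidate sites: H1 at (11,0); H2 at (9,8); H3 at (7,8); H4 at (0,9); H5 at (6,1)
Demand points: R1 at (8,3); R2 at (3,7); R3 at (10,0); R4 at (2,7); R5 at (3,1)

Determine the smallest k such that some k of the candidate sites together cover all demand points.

Coverage sets (demand points within 5 of each site):
  H1: {R3}
  H2: {}
  H3: {R2}
  H4: {R2, R4}
  H5: {R1, R3, R5}
No single site covers all 5 demand points.
But {H4, H5} covers everything, so the minimum is 2.

2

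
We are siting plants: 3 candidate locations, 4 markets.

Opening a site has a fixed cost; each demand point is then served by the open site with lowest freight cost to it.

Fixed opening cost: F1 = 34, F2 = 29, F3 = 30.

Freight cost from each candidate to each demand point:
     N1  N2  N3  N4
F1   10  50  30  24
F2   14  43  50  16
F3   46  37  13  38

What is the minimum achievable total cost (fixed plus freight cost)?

Open {F2, F3}: assign each demand point to its cheapest open site.
  N1→F2 14, N2→F3 37, N3→F3 13, N4→F2 16
  freight cost 80, fixed 59 → total 139.
Compare {F1}: freight cost 114 + fixed 34 = 148.
Compare {F1, F3}: freight cost 84 + fixed 64 = 148.
Compare {F2}: freight cost 123 + fixed 29 = 152.
All other subsets cost ≥ 148. Minimum total cost: 139.

139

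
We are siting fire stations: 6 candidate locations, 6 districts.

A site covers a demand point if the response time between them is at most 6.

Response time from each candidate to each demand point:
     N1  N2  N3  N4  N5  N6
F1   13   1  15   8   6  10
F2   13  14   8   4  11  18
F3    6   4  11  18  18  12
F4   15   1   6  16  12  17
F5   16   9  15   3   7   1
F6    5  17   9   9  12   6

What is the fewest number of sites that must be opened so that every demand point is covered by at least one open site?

4

Coverage sets (demand points within 6 of each site):
  F1: {N2, N5}
  F2: {N4}
  F3: {N1, N2}
  F4: {N2, N3}
  F5: {N4, N6}
  F6: {N1, N6}
No 3 sites suffice: every size-3 union leaves at least one demand point uncovered.
But {F1, F2, F4, F6} covers everything, so the minimum is 4.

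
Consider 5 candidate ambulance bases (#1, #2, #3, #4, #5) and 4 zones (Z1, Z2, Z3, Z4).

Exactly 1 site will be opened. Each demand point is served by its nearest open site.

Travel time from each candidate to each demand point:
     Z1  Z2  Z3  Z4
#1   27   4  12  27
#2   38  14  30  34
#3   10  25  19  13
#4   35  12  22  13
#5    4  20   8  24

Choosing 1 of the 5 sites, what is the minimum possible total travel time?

Open {#5}.
  Z1→#5 4, Z2→#5 20, Z3→#5 8, Z4→#5 24  ⇒ total 56.
Compare {#3}: total 67.
Compare {#1}: total 70.
No size-1 selection does better; minimum is 56.

56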